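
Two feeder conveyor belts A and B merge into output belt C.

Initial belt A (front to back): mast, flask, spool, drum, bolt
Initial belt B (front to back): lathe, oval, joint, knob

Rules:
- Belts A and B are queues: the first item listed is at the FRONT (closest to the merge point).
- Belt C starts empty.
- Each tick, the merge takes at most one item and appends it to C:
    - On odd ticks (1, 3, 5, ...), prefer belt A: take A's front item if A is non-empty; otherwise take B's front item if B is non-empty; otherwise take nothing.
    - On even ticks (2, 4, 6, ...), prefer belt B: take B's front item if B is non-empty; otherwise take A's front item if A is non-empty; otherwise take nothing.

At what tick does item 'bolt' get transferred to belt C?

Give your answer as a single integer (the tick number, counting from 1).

Tick 1: prefer A, take mast from A; A=[flask,spool,drum,bolt] B=[lathe,oval,joint,knob] C=[mast]
Tick 2: prefer B, take lathe from B; A=[flask,spool,drum,bolt] B=[oval,joint,knob] C=[mast,lathe]
Tick 3: prefer A, take flask from A; A=[spool,drum,bolt] B=[oval,joint,knob] C=[mast,lathe,flask]
Tick 4: prefer B, take oval from B; A=[spool,drum,bolt] B=[joint,knob] C=[mast,lathe,flask,oval]
Tick 5: prefer A, take spool from A; A=[drum,bolt] B=[joint,knob] C=[mast,lathe,flask,oval,spool]
Tick 6: prefer B, take joint from B; A=[drum,bolt] B=[knob] C=[mast,lathe,flask,oval,spool,joint]
Tick 7: prefer A, take drum from A; A=[bolt] B=[knob] C=[mast,lathe,flask,oval,spool,joint,drum]
Tick 8: prefer B, take knob from B; A=[bolt] B=[-] C=[mast,lathe,flask,oval,spool,joint,drum,knob]
Tick 9: prefer A, take bolt from A; A=[-] B=[-] C=[mast,lathe,flask,oval,spool,joint,drum,knob,bolt]

Answer: 9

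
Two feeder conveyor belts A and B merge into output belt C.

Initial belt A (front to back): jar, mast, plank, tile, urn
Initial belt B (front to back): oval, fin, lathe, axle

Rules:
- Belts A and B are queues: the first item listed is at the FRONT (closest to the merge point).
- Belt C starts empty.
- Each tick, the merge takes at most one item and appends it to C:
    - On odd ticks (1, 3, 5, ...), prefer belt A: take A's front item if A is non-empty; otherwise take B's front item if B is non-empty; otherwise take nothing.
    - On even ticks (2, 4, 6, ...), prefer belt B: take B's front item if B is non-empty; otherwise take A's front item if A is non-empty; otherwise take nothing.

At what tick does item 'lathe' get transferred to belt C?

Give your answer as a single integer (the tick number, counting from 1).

Answer: 6

Derivation:
Tick 1: prefer A, take jar from A; A=[mast,plank,tile,urn] B=[oval,fin,lathe,axle] C=[jar]
Tick 2: prefer B, take oval from B; A=[mast,plank,tile,urn] B=[fin,lathe,axle] C=[jar,oval]
Tick 3: prefer A, take mast from A; A=[plank,tile,urn] B=[fin,lathe,axle] C=[jar,oval,mast]
Tick 4: prefer B, take fin from B; A=[plank,tile,urn] B=[lathe,axle] C=[jar,oval,mast,fin]
Tick 5: prefer A, take plank from A; A=[tile,urn] B=[lathe,axle] C=[jar,oval,mast,fin,plank]
Tick 6: prefer B, take lathe from B; A=[tile,urn] B=[axle] C=[jar,oval,mast,fin,plank,lathe]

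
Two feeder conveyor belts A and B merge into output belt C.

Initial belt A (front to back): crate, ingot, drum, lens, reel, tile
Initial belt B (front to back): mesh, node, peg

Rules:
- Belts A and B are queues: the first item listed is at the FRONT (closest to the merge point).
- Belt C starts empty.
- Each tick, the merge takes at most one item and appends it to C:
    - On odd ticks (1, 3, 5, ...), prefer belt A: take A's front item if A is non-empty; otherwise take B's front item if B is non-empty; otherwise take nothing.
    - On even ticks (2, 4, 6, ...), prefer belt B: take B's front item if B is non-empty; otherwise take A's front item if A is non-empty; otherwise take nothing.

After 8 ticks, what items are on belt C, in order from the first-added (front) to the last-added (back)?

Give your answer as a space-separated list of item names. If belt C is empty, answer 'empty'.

Answer: crate mesh ingot node drum peg lens reel

Derivation:
Tick 1: prefer A, take crate from A; A=[ingot,drum,lens,reel,tile] B=[mesh,node,peg] C=[crate]
Tick 2: prefer B, take mesh from B; A=[ingot,drum,lens,reel,tile] B=[node,peg] C=[crate,mesh]
Tick 3: prefer A, take ingot from A; A=[drum,lens,reel,tile] B=[node,peg] C=[crate,mesh,ingot]
Tick 4: prefer B, take node from B; A=[drum,lens,reel,tile] B=[peg] C=[crate,mesh,ingot,node]
Tick 5: prefer A, take drum from A; A=[lens,reel,tile] B=[peg] C=[crate,mesh,ingot,node,drum]
Tick 6: prefer B, take peg from B; A=[lens,reel,tile] B=[-] C=[crate,mesh,ingot,node,drum,peg]
Tick 7: prefer A, take lens from A; A=[reel,tile] B=[-] C=[crate,mesh,ingot,node,drum,peg,lens]
Tick 8: prefer B, take reel from A; A=[tile] B=[-] C=[crate,mesh,ingot,node,drum,peg,lens,reel]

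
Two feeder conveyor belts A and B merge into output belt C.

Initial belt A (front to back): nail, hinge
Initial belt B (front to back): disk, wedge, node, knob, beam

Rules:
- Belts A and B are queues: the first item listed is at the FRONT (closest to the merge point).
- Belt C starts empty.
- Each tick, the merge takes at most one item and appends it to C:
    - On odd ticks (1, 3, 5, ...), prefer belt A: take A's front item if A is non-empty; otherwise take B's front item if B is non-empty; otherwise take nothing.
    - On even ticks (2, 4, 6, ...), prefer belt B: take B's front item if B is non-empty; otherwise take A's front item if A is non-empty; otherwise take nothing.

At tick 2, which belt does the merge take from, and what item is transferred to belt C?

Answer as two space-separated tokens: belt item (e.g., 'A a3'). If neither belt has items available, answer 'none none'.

Answer: B disk

Derivation:
Tick 1: prefer A, take nail from A; A=[hinge] B=[disk,wedge,node,knob,beam] C=[nail]
Tick 2: prefer B, take disk from B; A=[hinge] B=[wedge,node,knob,beam] C=[nail,disk]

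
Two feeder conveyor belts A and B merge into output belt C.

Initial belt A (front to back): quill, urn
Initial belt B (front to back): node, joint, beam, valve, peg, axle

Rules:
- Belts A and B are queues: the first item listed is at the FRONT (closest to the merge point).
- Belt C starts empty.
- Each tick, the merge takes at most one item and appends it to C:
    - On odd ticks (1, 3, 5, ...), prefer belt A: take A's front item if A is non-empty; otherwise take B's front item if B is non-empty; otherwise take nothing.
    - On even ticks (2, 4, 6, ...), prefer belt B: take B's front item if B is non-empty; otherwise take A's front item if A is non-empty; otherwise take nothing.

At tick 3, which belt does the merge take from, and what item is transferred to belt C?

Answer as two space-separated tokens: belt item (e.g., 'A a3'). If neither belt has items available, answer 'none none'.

Tick 1: prefer A, take quill from A; A=[urn] B=[node,joint,beam,valve,peg,axle] C=[quill]
Tick 2: prefer B, take node from B; A=[urn] B=[joint,beam,valve,peg,axle] C=[quill,node]
Tick 3: prefer A, take urn from A; A=[-] B=[joint,beam,valve,peg,axle] C=[quill,node,urn]

Answer: A urn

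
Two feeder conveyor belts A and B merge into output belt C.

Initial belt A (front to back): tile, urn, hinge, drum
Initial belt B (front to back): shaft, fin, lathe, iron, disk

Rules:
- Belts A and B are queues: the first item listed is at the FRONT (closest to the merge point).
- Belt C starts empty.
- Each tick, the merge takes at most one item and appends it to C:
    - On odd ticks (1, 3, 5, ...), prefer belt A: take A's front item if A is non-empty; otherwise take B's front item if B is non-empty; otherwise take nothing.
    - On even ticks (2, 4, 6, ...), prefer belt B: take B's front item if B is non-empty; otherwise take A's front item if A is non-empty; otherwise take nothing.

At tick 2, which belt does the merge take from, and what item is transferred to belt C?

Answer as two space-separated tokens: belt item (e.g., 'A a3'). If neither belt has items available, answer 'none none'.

Answer: B shaft

Derivation:
Tick 1: prefer A, take tile from A; A=[urn,hinge,drum] B=[shaft,fin,lathe,iron,disk] C=[tile]
Tick 2: prefer B, take shaft from B; A=[urn,hinge,drum] B=[fin,lathe,iron,disk] C=[tile,shaft]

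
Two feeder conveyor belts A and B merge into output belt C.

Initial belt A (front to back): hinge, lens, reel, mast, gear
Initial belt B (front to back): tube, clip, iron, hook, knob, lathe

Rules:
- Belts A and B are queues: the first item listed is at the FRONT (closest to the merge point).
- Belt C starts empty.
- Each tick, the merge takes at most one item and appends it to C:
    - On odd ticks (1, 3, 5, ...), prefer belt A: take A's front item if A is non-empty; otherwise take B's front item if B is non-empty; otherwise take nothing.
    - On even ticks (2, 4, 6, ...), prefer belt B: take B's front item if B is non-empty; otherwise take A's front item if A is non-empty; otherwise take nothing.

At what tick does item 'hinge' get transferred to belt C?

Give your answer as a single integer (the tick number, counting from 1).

Tick 1: prefer A, take hinge from A; A=[lens,reel,mast,gear] B=[tube,clip,iron,hook,knob,lathe] C=[hinge]

Answer: 1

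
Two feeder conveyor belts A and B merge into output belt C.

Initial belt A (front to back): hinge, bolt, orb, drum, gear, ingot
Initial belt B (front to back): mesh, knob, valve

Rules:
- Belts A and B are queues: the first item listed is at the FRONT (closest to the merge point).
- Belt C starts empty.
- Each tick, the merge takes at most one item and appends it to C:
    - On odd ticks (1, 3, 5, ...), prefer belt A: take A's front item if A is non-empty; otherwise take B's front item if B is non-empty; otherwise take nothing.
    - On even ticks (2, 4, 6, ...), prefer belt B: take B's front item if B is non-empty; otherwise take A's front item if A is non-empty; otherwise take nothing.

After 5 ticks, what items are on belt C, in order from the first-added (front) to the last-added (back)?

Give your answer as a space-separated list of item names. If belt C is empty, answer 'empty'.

Tick 1: prefer A, take hinge from A; A=[bolt,orb,drum,gear,ingot] B=[mesh,knob,valve] C=[hinge]
Tick 2: prefer B, take mesh from B; A=[bolt,orb,drum,gear,ingot] B=[knob,valve] C=[hinge,mesh]
Tick 3: prefer A, take bolt from A; A=[orb,drum,gear,ingot] B=[knob,valve] C=[hinge,mesh,bolt]
Tick 4: prefer B, take knob from B; A=[orb,drum,gear,ingot] B=[valve] C=[hinge,mesh,bolt,knob]
Tick 5: prefer A, take orb from A; A=[drum,gear,ingot] B=[valve] C=[hinge,mesh,bolt,knob,orb]

Answer: hinge mesh bolt knob orb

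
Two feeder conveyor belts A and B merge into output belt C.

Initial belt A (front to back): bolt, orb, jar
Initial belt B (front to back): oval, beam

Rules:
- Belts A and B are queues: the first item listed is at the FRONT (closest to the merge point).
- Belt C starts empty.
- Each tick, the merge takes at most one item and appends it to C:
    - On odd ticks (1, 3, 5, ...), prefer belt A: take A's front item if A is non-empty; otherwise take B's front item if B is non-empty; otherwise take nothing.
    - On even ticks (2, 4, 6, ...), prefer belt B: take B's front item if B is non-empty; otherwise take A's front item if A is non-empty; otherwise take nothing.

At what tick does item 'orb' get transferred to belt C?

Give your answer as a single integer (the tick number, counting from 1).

Answer: 3

Derivation:
Tick 1: prefer A, take bolt from A; A=[orb,jar] B=[oval,beam] C=[bolt]
Tick 2: prefer B, take oval from B; A=[orb,jar] B=[beam] C=[bolt,oval]
Tick 3: prefer A, take orb from A; A=[jar] B=[beam] C=[bolt,oval,orb]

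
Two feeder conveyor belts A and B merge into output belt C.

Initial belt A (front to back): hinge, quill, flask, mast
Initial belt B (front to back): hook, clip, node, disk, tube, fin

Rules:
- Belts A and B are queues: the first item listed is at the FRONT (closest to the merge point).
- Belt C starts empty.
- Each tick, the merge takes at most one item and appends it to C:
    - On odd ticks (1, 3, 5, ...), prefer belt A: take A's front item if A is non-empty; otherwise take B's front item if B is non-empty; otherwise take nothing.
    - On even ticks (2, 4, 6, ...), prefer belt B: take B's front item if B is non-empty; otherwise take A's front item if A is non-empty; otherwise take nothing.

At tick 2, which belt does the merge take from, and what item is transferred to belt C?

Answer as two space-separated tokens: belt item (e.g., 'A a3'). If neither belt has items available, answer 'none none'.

Answer: B hook

Derivation:
Tick 1: prefer A, take hinge from A; A=[quill,flask,mast] B=[hook,clip,node,disk,tube,fin] C=[hinge]
Tick 2: prefer B, take hook from B; A=[quill,flask,mast] B=[clip,node,disk,tube,fin] C=[hinge,hook]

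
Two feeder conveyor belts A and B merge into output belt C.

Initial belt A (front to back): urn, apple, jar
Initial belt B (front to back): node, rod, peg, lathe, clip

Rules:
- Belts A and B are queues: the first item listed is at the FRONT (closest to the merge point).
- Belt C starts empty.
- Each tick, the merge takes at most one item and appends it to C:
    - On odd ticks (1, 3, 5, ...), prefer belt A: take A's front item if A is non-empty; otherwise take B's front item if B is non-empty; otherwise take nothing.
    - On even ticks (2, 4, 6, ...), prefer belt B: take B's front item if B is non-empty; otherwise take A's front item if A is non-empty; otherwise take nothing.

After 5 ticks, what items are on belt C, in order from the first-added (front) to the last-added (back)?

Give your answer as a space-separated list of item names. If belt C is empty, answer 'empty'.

Tick 1: prefer A, take urn from A; A=[apple,jar] B=[node,rod,peg,lathe,clip] C=[urn]
Tick 2: prefer B, take node from B; A=[apple,jar] B=[rod,peg,lathe,clip] C=[urn,node]
Tick 3: prefer A, take apple from A; A=[jar] B=[rod,peg,lathe,clip] C=[urn,node,apple]
Tick 4: prefer B, take rod from B; A=[jar] B=[peg,lathe,clip] C=[urn,node,apple,rod]
Tick 5: prefer A, take jar from A; A=[-] B=[peg,lathe,clip] C=[urn,node,apple,rod,jar]

Answer: urn node apple rod jar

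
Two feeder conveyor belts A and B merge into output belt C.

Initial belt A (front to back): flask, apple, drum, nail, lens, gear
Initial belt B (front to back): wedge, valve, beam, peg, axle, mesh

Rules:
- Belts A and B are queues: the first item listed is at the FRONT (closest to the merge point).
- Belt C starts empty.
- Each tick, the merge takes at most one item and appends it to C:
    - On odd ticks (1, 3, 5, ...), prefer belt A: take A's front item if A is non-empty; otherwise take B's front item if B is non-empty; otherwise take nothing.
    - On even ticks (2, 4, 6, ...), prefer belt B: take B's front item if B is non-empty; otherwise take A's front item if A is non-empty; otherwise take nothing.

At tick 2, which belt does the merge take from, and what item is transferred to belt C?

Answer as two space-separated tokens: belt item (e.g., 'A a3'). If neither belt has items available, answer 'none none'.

Tick 1: prefer A, take flask from A; A=[apple,drum,nail,lens,gear] B=[wedge,valve,beam,peg,axle,mesh] C=[flask]
Tick 2: prefer B, take wedge from B; A=[apple,drum,nail,lens,gear] B=[valve,beam,peg,axle,mesh] C=[flask,wedge]

Answer: B wedge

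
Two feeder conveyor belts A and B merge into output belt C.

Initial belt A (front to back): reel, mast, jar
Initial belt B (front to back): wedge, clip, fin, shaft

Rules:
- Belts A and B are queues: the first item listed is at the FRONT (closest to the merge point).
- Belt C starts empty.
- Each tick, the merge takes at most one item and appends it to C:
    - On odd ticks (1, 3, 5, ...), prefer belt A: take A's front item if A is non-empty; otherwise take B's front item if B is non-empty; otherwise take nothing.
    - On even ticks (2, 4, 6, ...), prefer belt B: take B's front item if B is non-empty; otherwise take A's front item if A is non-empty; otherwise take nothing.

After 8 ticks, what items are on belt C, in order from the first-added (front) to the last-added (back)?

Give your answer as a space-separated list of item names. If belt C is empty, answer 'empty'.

Tick 1: prefer A, take reel from A; A=[mast,jar] B=[wedge,clip,fin,shaft] C=[reel]
Tick 2: prefer B, take wedge from B; A=[mast,jar] B=[clip,fin,shaft] C=[reel,wedge]
Tick 3: prefer A, take mast from A; A=[jar] B=[clip,fin,shaft] C=[reel,wedge,mast]
Tick 4: prefer B, take clip from B; A=[jar] B=[fin,shaft] C=[reel,wedge,mast,clip]
Tick 5: prefer A, take jar from A; A=[-] B=[fin,shaft] C=[reel,wedge,mast,clip,jar]
Tick 6: prefer B, take fin from B; A=[-] B=[shaft] C=[reel,wedge,mast,clip,jar,fin]
Tick 7: prefer A, take shaft from B; A=[-] B=[-] C=[reel,wedge,mast,clip,jar,fin,shaft]
Tick 8: prefer B, both empty, nothing taken; A=[-] B=[-] C=[reel,wedge,mast,clip,jar,fin,shaft]

Answer: reel wedge mast clip jar fin shaft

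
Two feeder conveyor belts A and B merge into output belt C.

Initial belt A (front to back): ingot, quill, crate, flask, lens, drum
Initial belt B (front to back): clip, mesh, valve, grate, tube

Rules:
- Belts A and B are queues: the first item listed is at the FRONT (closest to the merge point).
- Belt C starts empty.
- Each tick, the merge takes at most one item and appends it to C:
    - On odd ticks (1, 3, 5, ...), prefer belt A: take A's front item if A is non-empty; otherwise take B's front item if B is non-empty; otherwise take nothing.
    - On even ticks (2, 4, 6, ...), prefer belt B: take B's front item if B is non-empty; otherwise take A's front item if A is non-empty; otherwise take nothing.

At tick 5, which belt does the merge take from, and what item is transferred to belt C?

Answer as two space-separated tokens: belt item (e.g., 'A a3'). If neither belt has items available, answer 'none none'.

Tick 1: prefer A, take ingot from A; A=[quill,crate,flask,lens,drum] B=[clip,mesh,valve,grate,tube] C=[ingot]
Tick 2: prefer B, take clip from B; A=[quill,crate,flask,lens,drum] B=[mesh,valve,grate,tube] C=[ingot,clip]
Tick 3: prefer A, take quill from A; A=[crate,flask,lens,drum] B=[mesh,valve,grate,tube] C=[ingot,clip,quill]
Tick 4: prefer B, take mesh from B; A=[crate,flask,lens,drum] B=[valve,grate,tube] C=[ingot,clip,quill,mesh]
Tick 5: prefer A, take crate from A; A=[flask,lens,drum] B=[valve,grate,tube] C=[ingot,clip,quill,mesh,crate]

Answer: A crate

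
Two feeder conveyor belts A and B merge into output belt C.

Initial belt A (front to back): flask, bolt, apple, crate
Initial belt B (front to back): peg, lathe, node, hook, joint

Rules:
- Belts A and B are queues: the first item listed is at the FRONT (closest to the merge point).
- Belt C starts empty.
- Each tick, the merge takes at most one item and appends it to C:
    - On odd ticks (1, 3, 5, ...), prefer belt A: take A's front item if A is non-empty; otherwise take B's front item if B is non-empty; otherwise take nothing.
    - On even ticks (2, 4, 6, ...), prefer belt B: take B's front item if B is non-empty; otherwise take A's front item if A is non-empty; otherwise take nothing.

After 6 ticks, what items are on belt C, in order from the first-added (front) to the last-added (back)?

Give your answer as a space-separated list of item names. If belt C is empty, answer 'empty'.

Answer: flask peg bolt lathe apple node

Derivation:
Tick 1: prefer A, take flask from A; A=[bolt,apple,crate] B=[peg,lathe,node,hook,joint] C=[flask]
Tick 2: prefer B, take peg from B; A=[bolt,apple,crate] B=[lathe,node,hook,joint] C=[flask,peg]
Tick 3: prefer A, take bolt from A; A=[apple,crate] B=[lathe,node,hook,joint] C=[flask,peg,bolt]
Tick 4: prefer B, take lathe from B; A=[apple,crate] B=[node,hook,joint] C=[flask,peg,bolt,lathe]
Tick 5: prefer A, take apple from A; A=[crate] B=[node,hook,joint] C=[flask,peg,bolt,lathe,apple]
Tick 6: prefer B, take node from B; A=[crate] B=[hook,joint] C=[flask,peg,bolt,lathe,apple,node]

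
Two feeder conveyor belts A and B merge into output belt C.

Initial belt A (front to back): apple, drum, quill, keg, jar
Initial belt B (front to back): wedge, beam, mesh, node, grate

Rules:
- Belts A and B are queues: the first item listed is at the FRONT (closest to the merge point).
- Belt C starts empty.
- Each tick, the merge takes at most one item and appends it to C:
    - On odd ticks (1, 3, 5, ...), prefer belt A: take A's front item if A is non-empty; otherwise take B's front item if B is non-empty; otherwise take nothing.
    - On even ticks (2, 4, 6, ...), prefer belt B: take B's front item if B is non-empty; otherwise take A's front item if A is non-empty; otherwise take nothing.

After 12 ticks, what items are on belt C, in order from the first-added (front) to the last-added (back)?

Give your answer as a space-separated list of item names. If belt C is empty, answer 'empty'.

Tick 1: prefer A, take apple from A; A=[drum,quill,keg,jar] B=[wedge,beam,mesh,node,grate] C=[apple]
Tick 2: prefer B, take wedge from B; A=[drum,quill,keg,jar] B=[beam,mesh,node,grate] C=[apple,wedge]
Tick 3: prefer A, take drum from A; A=[quill,keg,jar] B=[beam,mesh,node,grate] C=[apple,wedge,drum]
Tick 4: prefer B, take beam from B; A=[quill,keg,jar] B=[mesh,node,grate] C=[apple,wedge,drum,beam]
Tick 5: prefer A, take quill from A; A=[keg,jar] B=[mesh,node,grate] C=[apple,wedge,drum,beam,quill]
Tick 6: prefer B, take mesh from B; A=[keg,jar] B=[node,grate] C=[apple,wedge,drum,beam,quill,mesh]
Tick 7: prefer A, take keg from A; A=[jar] B=[node,grate] C=[apple,wedge,drum,beam,quill,mesh,keg]
Tick 8: prefer B, take node from B; A=[jar] B=[grate] C=[apple,wedge,drum,beam,quill,mesh,keg,node]
Tick 9: prefer A, take jar from A; A=[-] B=[grate] C=[apple,wedge,drum,beam,quill,mesh,keg,node,jar]
Tick 10: prefer B, take grate from B; A=[-] B=[-] C=[apple,wedge,drum,beam,quill,mesh,keg,node,jar,grate]
Tick 11: prefer A, both empty, nothing taken; A=[-] B=[-] C=[apple,wedge,drum,beam,quill,mesh,keg,node,jar,grate]
Tick 12: prefer B, both empty, nothing taken; A=[-] B=[-] C=[apple,wedge,drum,beam,quill,mesh,keg,node,jar,grate]

Answer: apple wedge drum beam quill mesh keg node jar grate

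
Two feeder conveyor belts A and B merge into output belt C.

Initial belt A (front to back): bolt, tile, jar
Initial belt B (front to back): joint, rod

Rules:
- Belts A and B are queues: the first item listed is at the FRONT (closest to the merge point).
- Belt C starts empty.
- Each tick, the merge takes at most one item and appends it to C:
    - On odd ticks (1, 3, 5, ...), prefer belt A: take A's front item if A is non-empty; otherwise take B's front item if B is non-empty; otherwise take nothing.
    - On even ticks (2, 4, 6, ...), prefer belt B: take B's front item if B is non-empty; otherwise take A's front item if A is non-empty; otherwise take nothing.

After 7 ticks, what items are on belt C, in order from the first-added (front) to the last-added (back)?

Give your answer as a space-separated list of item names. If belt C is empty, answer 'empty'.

Tick 1: prefer A, take bolt from A; A=[tile,jar] B=[joint,rod] C=[bolt]
Tick 2: prefer B, take joint from B; A=[tile,jar] B=[rod] C=[bolt,joint]
Tick 3: prefer A, take tile from A; A=[jar] B=[rod] C=[bolt,joint,tile]
Tick 4: prefer B, take rod from B; A=[jar] B=[-] C=[bolt,joint,tile,rod]
Tick 5: prefer A, take jar from A; A=[-] B=[-] C=[bolt,joint,tile,rod,jar]
Tick 6: prefer B, both empty, nothing taken; A=[-] B=[-] C=[bolt,joint,tile,rod,jar]
Tick 7: prefer A, both empty, nothing taken; A=[-] B=[-] C=[bolt,joint,tile,rod,jar]

Answer: bolt joint tile rod jar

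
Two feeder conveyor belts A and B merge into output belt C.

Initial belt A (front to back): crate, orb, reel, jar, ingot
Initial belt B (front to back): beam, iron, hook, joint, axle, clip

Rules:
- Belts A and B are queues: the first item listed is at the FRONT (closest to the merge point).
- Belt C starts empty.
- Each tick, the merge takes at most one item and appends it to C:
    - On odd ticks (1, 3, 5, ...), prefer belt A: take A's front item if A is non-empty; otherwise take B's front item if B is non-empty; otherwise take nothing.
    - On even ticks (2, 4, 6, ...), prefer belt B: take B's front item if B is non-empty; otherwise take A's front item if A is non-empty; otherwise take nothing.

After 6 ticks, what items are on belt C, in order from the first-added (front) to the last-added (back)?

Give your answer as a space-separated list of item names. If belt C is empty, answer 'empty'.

Tick 1: prefer A, take crate from A; A=[orb,reel,jar,ingot] B=[beam,iron,hook,joint,axle,clip] C=[crate]
Tick 2: prefer B, take beam from B; A=[orb,reel,jar,ingot] B=[iron,hook,joint,axle,clip] C=[crate,beam]
Tick 3: prefer A, take orb from A; A=[reel,jar,ingot] B=[iron,hook,joint,axle,clip] C=[crate,beam,orb]
Tick 4: prefer B, take iron from B; A=[reel,jar,ingot] B=[hook,joint,axle,clip] C=[crate,beam,orb,iron]
Tick 5: prefer A, take reel from A; A=[jar,ingot] B=[hook,joint,axle,clip] C=[crate,beam,orb,iron,reel]
Tick 6: prefer B, take hook from B; A=[jar,ingot] B=[joint,axle,clip] C=[crate,beam,orb,iron,reel,hook]

Answer: crate beam orb iron reel hook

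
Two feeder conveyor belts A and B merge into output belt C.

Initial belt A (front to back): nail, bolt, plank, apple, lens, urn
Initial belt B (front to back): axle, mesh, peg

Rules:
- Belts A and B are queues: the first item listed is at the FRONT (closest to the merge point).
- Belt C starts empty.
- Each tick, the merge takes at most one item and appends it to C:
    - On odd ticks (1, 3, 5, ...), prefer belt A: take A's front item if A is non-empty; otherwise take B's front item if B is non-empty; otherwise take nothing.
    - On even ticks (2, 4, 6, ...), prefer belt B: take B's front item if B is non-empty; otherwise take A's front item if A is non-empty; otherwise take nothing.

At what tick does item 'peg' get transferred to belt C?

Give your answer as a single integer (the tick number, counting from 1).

Tick 1: prefer A, take nail from A; A=[bolt,plank,apple,lens,urn] B=[axle,mesh,peg] C=[nail]
Tick 2: prefer B, take axle from B; A=[bolt,plank,apple,lens,urn] B=[mesh,peg] C=[nail,axle]
Tick 3: prefer A, take bolt from A; A=[plank,apple,lens,urn] B=[mesh,peg] C=[nail,axle,bolt]
Tick 4: prefer B, take mesh from B; A=[plank,apple,lens,urn] B=[peg] C=[nail,axle,bolt,mesh]
Tick 5: prefer A, take plank from A; A=[apple,lens,urn] B=[peg] C=[nail,axle,bolt,mesh,plank]
Tick 6: prefer B, take peg from B; A=[apple,lens,urn] B=[-] C=[nail,axle,bolt,mesh,plank,peg]

Answer: 6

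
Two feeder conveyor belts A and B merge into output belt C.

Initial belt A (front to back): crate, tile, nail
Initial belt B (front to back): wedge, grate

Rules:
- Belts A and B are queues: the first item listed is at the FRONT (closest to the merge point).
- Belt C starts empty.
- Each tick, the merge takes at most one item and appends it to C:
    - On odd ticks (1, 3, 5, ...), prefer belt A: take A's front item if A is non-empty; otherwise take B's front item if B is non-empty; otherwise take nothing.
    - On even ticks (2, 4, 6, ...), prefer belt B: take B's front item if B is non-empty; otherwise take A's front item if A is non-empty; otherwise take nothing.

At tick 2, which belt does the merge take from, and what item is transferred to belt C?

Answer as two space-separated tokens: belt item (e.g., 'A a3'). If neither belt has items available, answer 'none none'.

Tick 1: prefer A, take crate from A; A=[tile,nail] B=[wedge,grate] C=[crate]
Tick 2: prefer B, take wedge from B; A=[tile,nail] B=[grate] C=[crate,wedge]

Answer: B wedge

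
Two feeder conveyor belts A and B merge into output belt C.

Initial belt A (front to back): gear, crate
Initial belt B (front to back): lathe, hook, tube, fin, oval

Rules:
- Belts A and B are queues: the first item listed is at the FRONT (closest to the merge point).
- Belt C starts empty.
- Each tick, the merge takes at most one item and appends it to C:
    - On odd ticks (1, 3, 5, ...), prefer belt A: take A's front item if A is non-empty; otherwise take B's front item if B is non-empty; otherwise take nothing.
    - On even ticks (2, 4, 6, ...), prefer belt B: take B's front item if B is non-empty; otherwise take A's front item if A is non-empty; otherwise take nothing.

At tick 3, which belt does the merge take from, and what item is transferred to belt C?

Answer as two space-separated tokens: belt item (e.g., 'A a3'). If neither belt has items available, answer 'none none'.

Tick 1: prefer A, take gear from A; A=[crate] B=[lathe,hook,tube,fin,oval] C=[gear]
Tick 2: prefer B, take lathe from B; A=[crate] B=[hook,tube,fin,oval] C=[gear,lathe]
Tick 3: prefer A, take crate from A; A=[-] B=[hook,tube,fin,oval] C=[gear,lathe,crate]

Answer: A crate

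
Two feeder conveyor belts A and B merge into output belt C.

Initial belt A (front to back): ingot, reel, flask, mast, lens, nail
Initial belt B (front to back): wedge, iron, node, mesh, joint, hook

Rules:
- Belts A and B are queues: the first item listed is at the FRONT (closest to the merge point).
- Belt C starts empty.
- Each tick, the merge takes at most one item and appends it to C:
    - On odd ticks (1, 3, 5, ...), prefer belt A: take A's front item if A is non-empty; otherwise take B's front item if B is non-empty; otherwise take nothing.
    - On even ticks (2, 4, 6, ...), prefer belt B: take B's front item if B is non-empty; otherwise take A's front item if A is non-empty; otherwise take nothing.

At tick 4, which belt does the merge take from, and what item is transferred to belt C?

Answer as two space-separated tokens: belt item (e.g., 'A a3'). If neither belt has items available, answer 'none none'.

Answer: B iron

Derivation:
Tick 1: prefer A, take ingot from A; A=[reel,flask,mast,lens,nail] B=[wedge,iron,node,mesh,joint,hook] C=[ingot]
Tick 2: prefer B, take wedge from B; A=[reel,flask,mast,lens,nail] B=[iron,node,mesh,joint,hook] C=[ingot,wedge]
Tick 3: prefer A, take reel from A; A=[flask,mast,lens,nail] B=[iron,node,mesh,joint,hook] C=[ingot,wedge,reel]
Tick 4: prefer B, take iron from B; A=[flask,mast,lens,nail] B=[node,mesh,joint,hook] C=[ingot,wedge,reel,iron]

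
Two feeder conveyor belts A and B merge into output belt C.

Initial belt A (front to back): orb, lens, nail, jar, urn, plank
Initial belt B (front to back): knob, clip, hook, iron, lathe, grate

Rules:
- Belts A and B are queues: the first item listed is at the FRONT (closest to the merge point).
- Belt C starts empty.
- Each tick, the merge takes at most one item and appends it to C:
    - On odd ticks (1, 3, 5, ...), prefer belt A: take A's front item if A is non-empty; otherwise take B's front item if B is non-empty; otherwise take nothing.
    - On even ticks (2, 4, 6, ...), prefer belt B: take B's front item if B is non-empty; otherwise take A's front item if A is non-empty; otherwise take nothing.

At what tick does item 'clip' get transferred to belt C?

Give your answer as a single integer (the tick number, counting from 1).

Answer: 4

Derivation:
Tick 1: prefer A, take orb from A; A=[lens,nail,jar,urn,plank] B=[knob,clip,hook,iron,lathe,grate] C=[orb]
Tick 2: prefer B, take knob from B; A=[lens,nail,jar,urn,plank] B=[clip,hook,iron,lathe,grate] C=[orb,knob]
Tick 3: prefer A, take lens from A; A=[nail,jar,urn,plank] B=[clip,hook,iron,lathe,grate] C=[orb,knob,lens]
Tick 4: prefer B, take clip from B; A=[nail,jar,urn,plank] B=[hook,iron,lathe,grate] C=[orb,knob,lens,clip]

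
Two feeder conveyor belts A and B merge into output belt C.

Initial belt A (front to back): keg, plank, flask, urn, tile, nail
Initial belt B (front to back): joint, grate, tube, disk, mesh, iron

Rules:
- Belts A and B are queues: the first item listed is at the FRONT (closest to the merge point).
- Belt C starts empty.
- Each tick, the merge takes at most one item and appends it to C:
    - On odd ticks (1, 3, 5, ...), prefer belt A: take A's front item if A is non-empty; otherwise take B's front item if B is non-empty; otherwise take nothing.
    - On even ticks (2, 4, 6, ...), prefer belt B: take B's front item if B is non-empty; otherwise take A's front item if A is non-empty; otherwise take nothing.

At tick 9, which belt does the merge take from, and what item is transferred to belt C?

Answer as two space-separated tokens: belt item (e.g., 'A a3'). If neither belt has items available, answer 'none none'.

Tick 1: prefer A, take keg from A; A=[plank,flask,urn,tile,nail] B=[joint,grate,tube,disk,mesh,iron] C=[keg]
Tick 2: prefer B, take joint from B; A=[plank,flask,urn,tile,nail] B=[grate,tube,disk,mesh,iron] C=[keg,joint]
Tick 3: prefer A, take plank from A; A=[flask,urn,tile,nail] B=[grate,tube,disk,mesh,iron] C=[keg,joint,plank]
Tick 4: prefer B, take grate from B; A=[flask,urn,tile,nail] B=[tube,disk,mesh,iron] C=[keg,joint,plank,grate]
Tick 5: prefer A, take flask from A; A=[urn,tile,nail] B=[tube,disk,mesh,iron] C=[keg,joint,plank,grate,flask]
Tick 6: prefer B, take tube from B; A=[urn,tile,nail] B=[disk,mesh,iron] C=[keg,joint,plank,grate,flask,tube]
Tick 7: prefer A, take urn from A; A=[tile,nail] B=[disk,mesh,iron] C=[keg,joint,plank,grate,flask,tube,urn]
Tick 8: prefer B, take disk from B; A=[tile,nail] B=[mesh,iron] C=[keg,joint,plank,grate,flask,tube,urn,disk]
Tick 9: prefer A, take tile from A; A=[nail] B=[mesh,iron] C=[keg,joint,plank,grate,flask,tube,urn,disk,tile]

Answer: A tile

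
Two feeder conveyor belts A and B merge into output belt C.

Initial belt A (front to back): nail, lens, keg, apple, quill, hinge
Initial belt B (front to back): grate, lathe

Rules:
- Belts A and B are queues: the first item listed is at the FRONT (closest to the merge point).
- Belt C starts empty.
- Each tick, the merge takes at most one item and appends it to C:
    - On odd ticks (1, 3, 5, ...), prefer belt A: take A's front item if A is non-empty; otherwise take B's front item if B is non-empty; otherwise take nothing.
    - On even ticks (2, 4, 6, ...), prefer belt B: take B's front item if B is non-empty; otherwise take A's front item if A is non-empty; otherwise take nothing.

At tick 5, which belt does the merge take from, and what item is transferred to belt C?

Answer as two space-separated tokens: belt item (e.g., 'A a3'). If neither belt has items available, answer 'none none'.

Answer: A keg

Derivation:
Tick 1: prefer A, take nail from A; A=[lens,keg,apple,quill,hinge] B=[grate,lathe] C=[nail]
Tick 2: prefer B, take grate from B; A=[lens,keg,apple,quill,hinge] B=[lathe] C=[nail,grate]
Tick 3: prefer A, take lens from A; A=[keg,apple,quill,hinge] B=[lathe] C=[nail,grate,lens]
Tick 4: prefer B, take lathe from B; A=[keg,apple,quill,hinge] B=[-] C=[nail,grate,lens,lathe]
Tick 5: prefer A, take keg from A; A=[apple,quill,hinge] B=[-] C=[nail,grate,lens,lathe,keg]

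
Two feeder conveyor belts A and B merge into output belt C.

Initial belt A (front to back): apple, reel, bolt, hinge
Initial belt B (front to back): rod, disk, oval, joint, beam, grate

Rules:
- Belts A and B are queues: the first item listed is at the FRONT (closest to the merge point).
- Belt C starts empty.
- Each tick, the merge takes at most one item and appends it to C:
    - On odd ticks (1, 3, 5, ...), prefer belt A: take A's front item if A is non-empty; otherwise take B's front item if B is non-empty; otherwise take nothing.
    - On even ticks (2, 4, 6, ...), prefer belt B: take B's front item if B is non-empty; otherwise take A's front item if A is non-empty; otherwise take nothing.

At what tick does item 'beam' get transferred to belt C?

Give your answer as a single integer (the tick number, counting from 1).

Answer: 9

Derivation:
Tick 1: prefer A, take apple from A; A=[reel,bolt,hinge] B=[rod,disk,oval,joint,beam,grate] C=[apple]
Tick 2: prefer B, take rod from B; A=[reel,bolt,hinge] B=[disk,oval,joint,beam,grate] C=[apple,rod]
Tick 3: prefer A, take reel from A; A=[bolt,hinge] B=[disk,oval,joint,beam,grate] C=[apple,rod,reel]
Tick 4: prefer B, take disk from B; A=[bolt,hinge] B=[oval,joint,beam,grate] C=[apple,rod,reel,disk]
Tick 5: prefer A, take bolt from A; A=[hinge] B=[oval,joint,beam,grate] C=[apple,rod,reel,disk,bolt]
Tick 6: prefer B, take oval from B; A=[hinge] B=[joint,beam,grate] C=[apple,rod,reel,disk,bolt,oval]
Tick 7: prefer A, take hinge from A; A=[-] B=[joint,beam,grate] C=[apple,rod,reel,disk,bolt,oval,hinge]
Tick 8: prefer B, take joint from B; A=[-] B=[beam,grate] C=[apple,rod,reel,disk,bolt,oval,hinge,joint]
Tick 9: prefer A, take beam from B; A=[-] B=[grate] C=[apple,rod,reel,disk,bolt,oval,hinge,joint,beam]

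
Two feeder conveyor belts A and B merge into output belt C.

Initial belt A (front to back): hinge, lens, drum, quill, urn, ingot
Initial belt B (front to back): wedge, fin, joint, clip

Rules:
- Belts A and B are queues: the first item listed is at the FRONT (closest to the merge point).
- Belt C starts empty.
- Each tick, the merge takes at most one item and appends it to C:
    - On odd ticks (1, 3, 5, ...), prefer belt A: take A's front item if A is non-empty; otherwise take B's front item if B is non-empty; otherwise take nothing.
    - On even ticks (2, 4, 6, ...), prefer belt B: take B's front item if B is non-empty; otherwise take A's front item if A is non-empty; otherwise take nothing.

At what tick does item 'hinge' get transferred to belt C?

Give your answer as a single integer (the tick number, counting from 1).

Tick 1: prefer A, take hinge from A; A=[lens,drum,quill,urn,ingot] B=[wedge,fin,joint,clip] C=[hinge]

Answer: 1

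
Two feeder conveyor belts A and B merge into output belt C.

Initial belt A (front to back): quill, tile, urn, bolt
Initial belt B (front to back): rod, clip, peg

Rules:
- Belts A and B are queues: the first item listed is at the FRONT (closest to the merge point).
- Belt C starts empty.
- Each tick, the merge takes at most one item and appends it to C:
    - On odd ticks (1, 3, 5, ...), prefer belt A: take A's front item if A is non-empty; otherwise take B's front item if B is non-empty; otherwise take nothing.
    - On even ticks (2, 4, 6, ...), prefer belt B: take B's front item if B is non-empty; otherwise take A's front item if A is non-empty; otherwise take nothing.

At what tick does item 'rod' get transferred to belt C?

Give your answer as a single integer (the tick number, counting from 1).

Answer: 2

Derivation:
Tick 1: prefer A, take quill from A; A=[tile,urn,bolt] B=[rod,clip,peg] C=[quill]
Tick 2: prefer B, take rod from B; A=[tile,urn,bolt] B=[clip,peg] C=[quill,rod]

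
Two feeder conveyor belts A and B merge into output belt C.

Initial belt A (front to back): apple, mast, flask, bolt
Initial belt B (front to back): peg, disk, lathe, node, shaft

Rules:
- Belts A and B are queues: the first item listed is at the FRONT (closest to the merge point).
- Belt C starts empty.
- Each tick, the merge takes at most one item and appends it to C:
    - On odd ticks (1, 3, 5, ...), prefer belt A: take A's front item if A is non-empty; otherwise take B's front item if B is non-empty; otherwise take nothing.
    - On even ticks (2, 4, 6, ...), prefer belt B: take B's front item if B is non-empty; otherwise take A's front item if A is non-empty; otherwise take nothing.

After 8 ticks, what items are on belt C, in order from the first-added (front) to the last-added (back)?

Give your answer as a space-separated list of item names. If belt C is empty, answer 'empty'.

Tick 1: prefer A, take apple from A; A=[mast,flask,bolt] B=[peg,disk,lathe,node,shaft] C=[apple]
Tick 2: prefer B, take peg from B; A=[mast,flask,bolt] B=[disk,lathe,node,shaft] C=[apple,peg]
Tick 3: prefer A, take mast from A; A=[flask,bolt] B=[disk,lathe,node,shaft] C=[apple,peg,mast]
Tick 4: prefer B, take disk from B; A=[flask,bolt] B=[lathe,node,shaft] C=[apple,peg,mast,disk]
Tick 5: prefer A, take flask from A; A=[bolt] B=[lathe,node,shaft] C=[apple,peg,mast,disk,flask]
Tick 6: prefer B, take lathe from B; A=[bolt] B=[node,shaft] C=[apple,peg,mast,disk,flask,lathe]
Tick 7: prefer A, take bolt from A; A=[-] B=[node,shaft] C=[apple,peg,mast,disk,flask,lathe,bolt]
Tick 8: prefer B, take node from B; A=[-] B=[shaft] C=[apple,peg,mast,disk,flask,lathe,bolt,node]

Answer: apple peg mast disk flask lathe bolt node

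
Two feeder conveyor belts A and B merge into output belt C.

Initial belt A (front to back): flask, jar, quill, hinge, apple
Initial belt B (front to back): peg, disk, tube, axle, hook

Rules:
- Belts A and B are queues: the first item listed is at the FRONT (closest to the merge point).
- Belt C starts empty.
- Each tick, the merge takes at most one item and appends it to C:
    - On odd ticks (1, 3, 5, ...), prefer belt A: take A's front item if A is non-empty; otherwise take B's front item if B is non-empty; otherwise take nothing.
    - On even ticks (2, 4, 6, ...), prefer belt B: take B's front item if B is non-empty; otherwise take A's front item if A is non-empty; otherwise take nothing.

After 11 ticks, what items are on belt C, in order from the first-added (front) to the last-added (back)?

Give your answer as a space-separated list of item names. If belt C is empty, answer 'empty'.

Answer: flask peg jar disk quill tube hinge axle apple hook

Derivation:
Tick 1: prefer A, take flask from A; A=[jar,quill,hinge,apple] B=[peg,disk,tube,axle,hook] C=[flask]
Tick 2: prefer B, take peg from B; A=[jar,quill,hinge,apple] B=[disk,tube,axle,hook] C=[flask,peg]
Tick 3: prefer A, take jar from A; A=[quill,hinge,apple] B=[disk,tube,axle,hook] C=[flask,peg,jar]
Tick 4: prefer B, take disk from B; A=[quill,hinge,apple] B=[tube,axle,hook] C=[flask,peg,jar,disk]
Tick 5: prefer A, take quill from A; A=[hinge,apple] B=[tube,axle,hook] C=[flask,peg,jar,disk,quill]
Tick 6: prefer B, take tube from B; A=[hinge,apple] B=[axle,hook] C=[flask,peg,jar,disk,quill,tube]
Tick 7: prefer A, take hinge from A; A=[apple] B=[axle,hook] C=[flask,peg,jar,disk,quill,tube,hinge]
Tick 8: prefer B, take axle from B; A=[apple] B=[hook] C=[flask,peg,jar,disk,quill,tube,hinge,axle]
Tick 9: prefer A, take apple from A; A=[-] B=[hook] C=[flask,peg,jar,disk,quill,tube,hinge,axle,apple]
Tick 10: prefer B, take hook from B; A=[-] B=[-] C=[flask,peg,jar,disk,quill,tube,hinge,axle,apple,hook]
Tick 11: prefer A, both empty, nothing taken; A=[-] B=[-] C=[flask,peg,jar,disk,quill,tube,hinge,axle,apple,hook]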